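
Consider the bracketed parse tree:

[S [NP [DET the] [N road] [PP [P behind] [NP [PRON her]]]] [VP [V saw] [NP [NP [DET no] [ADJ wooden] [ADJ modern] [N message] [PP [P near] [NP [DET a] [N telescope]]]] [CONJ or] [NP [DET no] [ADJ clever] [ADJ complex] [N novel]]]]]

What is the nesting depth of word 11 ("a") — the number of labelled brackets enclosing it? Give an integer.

Counting open brackets not yet closed at "a": [S [VP [NP [NP [PP [NP [DET = 7.

7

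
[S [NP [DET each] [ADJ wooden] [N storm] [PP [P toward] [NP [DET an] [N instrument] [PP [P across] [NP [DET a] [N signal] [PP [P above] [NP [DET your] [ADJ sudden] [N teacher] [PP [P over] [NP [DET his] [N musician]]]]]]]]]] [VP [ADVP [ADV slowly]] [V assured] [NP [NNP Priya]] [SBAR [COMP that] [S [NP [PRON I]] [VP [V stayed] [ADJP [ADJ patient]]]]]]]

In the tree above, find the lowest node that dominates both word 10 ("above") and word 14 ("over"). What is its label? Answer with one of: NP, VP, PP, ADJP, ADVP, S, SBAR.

PP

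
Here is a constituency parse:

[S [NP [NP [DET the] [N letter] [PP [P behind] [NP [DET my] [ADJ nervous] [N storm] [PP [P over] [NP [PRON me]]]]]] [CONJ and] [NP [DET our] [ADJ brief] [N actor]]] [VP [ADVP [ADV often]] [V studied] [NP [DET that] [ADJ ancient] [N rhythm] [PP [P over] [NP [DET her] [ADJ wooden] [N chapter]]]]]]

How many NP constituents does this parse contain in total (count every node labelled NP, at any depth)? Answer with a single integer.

The NP constituents are: [NP the letter behind my nervous storm over me and our brief actor]; [NP the letter behind my nervous storm over me]; [NP my nervous storm over me]; [NP me]; [NP our brief actor]; [NP that ancient rhythm over her wooden chapter] …. Total: 7.

7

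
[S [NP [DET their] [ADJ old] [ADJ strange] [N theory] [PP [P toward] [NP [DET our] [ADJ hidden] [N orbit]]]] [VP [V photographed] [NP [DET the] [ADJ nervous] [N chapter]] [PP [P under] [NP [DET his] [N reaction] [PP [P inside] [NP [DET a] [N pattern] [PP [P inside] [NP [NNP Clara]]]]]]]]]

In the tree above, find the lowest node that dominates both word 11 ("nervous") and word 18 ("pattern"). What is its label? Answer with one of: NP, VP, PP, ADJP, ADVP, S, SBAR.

The smallest bracket enclosing both words is [VP photographed the nervous chapter under his reaction inside a pattern inside Clara], so the label is VP.

VP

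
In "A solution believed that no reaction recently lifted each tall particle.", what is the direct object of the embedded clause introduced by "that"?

each tall particle

Within the embedded clause introduced by "that", the direct object of "lifted" is "each tall particle".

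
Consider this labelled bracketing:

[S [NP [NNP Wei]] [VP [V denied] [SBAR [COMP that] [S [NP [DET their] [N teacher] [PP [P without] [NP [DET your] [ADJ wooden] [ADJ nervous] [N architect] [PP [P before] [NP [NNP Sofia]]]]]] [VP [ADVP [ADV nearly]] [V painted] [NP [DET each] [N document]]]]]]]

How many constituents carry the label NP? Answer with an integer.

5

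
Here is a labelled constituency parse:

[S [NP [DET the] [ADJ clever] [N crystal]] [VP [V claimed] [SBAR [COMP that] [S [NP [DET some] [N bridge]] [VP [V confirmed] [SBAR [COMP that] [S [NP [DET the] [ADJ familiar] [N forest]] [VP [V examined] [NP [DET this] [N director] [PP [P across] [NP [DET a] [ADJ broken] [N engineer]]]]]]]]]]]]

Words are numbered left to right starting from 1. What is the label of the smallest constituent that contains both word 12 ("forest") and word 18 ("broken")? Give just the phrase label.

S

Word 12 lies under S → VP → SBAR → S → VP → SBAR → S → NP → N; word 18 lies under S → VP → SBAR → S → VP → SBAR → S → VP → NP → PP → NP → ADJ. The lowest shared node is the S.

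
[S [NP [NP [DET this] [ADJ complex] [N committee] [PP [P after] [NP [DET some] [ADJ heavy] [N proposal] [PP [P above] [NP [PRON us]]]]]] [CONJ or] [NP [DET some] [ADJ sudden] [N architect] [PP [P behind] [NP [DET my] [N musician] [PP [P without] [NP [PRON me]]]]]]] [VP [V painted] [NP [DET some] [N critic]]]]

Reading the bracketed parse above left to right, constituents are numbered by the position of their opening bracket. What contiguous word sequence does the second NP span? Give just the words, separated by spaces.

this complex committee after some heavy proposal above us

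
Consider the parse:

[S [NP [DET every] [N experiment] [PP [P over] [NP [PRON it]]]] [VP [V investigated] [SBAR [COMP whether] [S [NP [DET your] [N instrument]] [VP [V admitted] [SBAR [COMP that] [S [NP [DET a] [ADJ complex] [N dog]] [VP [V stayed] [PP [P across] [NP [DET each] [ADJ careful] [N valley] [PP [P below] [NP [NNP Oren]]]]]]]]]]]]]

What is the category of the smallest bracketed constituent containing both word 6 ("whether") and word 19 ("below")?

The smallest bracket enclosing both words is [SBAR whether your instrument admitted that a complex dog stayed across each careful valley below Oren], so the label is SBAR.

SBAR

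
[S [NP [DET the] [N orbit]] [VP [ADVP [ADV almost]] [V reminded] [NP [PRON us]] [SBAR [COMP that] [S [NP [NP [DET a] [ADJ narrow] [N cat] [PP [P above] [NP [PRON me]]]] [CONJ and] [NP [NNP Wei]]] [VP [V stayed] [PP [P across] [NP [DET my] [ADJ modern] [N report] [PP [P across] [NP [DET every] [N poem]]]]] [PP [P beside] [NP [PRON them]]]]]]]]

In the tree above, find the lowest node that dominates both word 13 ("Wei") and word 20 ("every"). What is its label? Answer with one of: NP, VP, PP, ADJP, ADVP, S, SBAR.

S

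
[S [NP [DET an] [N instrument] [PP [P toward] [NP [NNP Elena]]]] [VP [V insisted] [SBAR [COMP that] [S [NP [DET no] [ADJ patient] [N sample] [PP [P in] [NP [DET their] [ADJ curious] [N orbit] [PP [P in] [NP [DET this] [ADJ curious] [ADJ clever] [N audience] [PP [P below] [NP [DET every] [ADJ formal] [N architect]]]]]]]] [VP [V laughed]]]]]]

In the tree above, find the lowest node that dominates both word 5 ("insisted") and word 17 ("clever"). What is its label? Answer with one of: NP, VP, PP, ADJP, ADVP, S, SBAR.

VP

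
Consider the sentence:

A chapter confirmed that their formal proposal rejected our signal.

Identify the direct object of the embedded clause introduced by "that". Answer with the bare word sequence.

our signal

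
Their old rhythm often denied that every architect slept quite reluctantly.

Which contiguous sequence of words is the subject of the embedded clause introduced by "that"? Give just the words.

In the embedded clause introduced by "that" the verb is "slept"; the NP preceding it, "every architect", is the subject.

every architect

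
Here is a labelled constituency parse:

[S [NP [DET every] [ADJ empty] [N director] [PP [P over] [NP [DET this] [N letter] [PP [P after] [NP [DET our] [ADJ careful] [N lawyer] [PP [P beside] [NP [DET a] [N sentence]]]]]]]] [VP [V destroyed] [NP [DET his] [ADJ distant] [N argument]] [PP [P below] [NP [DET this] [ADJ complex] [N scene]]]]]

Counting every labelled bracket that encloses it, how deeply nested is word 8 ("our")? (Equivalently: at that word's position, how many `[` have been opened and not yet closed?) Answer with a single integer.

Counting open brackets not yet closed at "our": [S [NP [PP [NP [PP [NP [DET = 7.

7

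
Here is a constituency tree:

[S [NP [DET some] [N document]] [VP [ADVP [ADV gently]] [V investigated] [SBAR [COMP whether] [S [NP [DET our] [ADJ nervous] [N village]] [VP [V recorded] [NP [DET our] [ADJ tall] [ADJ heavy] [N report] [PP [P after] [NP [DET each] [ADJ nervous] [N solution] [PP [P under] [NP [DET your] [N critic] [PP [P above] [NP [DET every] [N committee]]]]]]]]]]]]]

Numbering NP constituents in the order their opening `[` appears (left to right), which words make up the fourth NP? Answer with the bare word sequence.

each nervous solution under your critic above every committee

Opening `[NP` markers occur at word positions 1, 6, 10, 15, 19, 22; the fourth of these opens the constituent [NP each nervous solution under your critic above every committee].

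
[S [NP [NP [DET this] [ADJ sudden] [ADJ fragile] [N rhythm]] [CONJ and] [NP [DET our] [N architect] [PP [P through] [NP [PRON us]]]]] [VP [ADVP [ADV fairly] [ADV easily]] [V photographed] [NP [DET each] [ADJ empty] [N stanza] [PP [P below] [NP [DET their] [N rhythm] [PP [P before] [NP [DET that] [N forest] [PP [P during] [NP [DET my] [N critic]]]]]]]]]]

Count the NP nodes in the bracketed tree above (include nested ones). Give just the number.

Scanning left to right, an opening `[NP` appears at word positions 1, 1, 6, 9, 13, 17, 20, 23 — 8 in total.

8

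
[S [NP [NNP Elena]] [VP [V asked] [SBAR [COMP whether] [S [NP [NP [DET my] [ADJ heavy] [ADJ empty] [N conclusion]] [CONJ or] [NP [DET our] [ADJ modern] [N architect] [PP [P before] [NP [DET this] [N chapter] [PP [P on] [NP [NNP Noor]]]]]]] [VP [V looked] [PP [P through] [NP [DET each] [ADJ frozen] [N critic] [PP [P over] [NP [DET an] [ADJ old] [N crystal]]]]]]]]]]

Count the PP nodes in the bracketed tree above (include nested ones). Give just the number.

Listing each PP by its span: [PP before this chapter on Noor]; [PP on Noor]; [PP through each frozen critic over an old crystal]; [PP over an old crystal] — that makes 4.

4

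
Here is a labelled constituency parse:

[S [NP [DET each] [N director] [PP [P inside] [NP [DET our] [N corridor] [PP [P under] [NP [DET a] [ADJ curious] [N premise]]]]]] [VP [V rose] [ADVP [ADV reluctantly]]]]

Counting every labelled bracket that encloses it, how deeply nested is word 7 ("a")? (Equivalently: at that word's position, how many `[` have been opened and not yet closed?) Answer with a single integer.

7

Path from the root down to the word: S → NP → PP → NP → PP → NP → DET. That is 7 enclosing brackets.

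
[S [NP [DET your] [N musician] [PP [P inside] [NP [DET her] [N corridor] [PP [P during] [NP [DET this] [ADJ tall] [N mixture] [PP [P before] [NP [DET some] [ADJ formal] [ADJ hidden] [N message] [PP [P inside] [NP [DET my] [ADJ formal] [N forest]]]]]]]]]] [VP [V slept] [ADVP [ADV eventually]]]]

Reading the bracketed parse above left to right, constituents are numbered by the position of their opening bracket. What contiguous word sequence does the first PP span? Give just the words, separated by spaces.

The PP opening brackets appear, in order, over: "inside her corridor during this tall mixture before some formal hidden message inside my formal forest"; "during this tall mixture before some formal hidden message inside my formal forest"; "before some formal hidden message inside my formal forest"; "inside my formal forest". The first one spans "inside her corridor during this tall mixture before some formal hidden message inside my formal forest".

inside her corridor during this tall mixture before some formal hidden message inside my formal forest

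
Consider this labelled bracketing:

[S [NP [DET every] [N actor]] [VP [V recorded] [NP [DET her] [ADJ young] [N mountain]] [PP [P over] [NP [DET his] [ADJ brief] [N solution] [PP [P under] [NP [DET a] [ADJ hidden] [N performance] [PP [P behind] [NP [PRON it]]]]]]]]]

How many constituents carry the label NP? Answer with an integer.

5

The NP constituents are: [NP every actor]; [NP her young mountain]; [NP his brief solution under a hidden performance behind it]; [NP a hidden performance behind it]; [NP it]. Total: 5.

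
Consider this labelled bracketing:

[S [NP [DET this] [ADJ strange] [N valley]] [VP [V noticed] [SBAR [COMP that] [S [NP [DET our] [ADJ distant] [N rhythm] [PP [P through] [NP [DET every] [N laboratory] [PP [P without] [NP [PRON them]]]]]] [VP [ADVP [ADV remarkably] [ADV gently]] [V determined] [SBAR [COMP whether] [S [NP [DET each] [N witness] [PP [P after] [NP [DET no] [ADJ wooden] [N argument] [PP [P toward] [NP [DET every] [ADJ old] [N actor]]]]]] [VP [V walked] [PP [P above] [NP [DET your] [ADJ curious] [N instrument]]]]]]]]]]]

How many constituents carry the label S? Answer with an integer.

3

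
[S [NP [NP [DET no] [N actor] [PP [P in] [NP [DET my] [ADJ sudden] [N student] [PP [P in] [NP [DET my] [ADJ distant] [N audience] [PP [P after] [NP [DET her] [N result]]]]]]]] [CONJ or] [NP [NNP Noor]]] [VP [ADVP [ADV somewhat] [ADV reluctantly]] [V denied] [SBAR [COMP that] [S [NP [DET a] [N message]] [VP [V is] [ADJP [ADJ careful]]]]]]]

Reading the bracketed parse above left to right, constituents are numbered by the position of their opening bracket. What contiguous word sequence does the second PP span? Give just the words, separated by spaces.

in my distant audience after her result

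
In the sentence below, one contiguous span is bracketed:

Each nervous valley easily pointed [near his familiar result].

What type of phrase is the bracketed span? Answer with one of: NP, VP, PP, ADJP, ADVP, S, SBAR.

PP

"near" is the head of the bracketed span, so the span is a prepositional phrase: PP.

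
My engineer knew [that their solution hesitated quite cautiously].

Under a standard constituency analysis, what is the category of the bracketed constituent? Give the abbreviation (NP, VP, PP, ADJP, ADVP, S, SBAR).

SBAR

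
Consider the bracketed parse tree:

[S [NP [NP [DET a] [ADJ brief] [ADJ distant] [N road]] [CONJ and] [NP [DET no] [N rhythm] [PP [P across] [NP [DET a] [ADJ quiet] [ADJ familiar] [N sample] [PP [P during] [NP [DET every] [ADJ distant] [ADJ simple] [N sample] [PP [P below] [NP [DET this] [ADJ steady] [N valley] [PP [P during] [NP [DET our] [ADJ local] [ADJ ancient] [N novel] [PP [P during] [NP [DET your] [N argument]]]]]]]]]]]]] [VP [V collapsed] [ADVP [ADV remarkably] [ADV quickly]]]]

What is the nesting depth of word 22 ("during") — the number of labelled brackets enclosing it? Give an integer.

11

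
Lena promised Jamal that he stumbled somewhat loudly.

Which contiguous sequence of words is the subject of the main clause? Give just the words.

Lena

The subject of the main clause is the NP immediately before the verb "promised": "Lena".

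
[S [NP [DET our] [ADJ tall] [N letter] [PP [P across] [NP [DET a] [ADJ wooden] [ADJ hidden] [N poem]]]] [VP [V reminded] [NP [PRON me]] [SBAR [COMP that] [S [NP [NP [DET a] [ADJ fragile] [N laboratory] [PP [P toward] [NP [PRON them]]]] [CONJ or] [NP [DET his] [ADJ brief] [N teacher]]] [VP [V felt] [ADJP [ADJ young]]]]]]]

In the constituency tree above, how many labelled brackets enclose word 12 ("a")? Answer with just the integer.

7

Path from the root down to the word: S → VP → SBAR → S → NP → NP → DET. That is 7 enclosing brackets.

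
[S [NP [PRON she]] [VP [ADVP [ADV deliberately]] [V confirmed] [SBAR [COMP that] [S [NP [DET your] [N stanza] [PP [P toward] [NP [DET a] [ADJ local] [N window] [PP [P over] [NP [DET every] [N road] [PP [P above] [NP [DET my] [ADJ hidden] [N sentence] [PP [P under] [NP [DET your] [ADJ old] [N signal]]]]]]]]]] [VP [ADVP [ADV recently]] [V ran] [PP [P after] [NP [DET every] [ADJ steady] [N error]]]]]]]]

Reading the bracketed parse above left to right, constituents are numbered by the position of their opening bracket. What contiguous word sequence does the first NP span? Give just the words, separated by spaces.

In left-to-right order the NP constituents are "she"; "your stanza toward a local window over every road above my hidden sentence under your old signal"; "a local window over every road above my hidden sentence under your old signal"; "every road above my hidden sentence under your old signal"; "my hidden sentence under your old signal"; "your old signal"; "every steady error". Number 1 is "she".

she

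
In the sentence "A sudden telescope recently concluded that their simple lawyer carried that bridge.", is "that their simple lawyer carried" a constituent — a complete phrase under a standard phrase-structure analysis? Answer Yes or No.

No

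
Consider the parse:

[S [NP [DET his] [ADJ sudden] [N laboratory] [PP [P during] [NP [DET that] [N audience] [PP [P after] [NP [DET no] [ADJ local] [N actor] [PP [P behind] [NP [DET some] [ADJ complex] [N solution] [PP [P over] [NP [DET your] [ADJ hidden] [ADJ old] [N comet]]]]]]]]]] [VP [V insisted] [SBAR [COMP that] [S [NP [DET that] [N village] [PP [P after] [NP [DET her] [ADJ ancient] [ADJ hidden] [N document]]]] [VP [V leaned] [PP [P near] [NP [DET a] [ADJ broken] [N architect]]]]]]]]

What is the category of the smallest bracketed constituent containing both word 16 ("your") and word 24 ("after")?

Word 16 lies under S → NP → PP → NP → PP → NP → PP → NP → PP → NP → DET; word 24 lies under S → VP → SBAR → S → NP → PP → P. The lowest shared node is the S.

S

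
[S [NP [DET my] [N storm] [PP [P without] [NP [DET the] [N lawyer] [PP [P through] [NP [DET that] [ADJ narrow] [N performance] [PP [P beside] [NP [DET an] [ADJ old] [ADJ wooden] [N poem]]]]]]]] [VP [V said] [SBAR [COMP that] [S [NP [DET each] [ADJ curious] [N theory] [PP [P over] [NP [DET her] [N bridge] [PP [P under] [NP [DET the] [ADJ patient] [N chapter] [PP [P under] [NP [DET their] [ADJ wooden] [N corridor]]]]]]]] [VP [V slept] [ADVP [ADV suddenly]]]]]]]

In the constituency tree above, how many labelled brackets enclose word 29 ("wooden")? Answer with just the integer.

12

Counting open brackets not yet closed at "wooden": [S [VP [SBAR [S [NP [PP [NP [PP [NP [PP [NP [ADJ = 12.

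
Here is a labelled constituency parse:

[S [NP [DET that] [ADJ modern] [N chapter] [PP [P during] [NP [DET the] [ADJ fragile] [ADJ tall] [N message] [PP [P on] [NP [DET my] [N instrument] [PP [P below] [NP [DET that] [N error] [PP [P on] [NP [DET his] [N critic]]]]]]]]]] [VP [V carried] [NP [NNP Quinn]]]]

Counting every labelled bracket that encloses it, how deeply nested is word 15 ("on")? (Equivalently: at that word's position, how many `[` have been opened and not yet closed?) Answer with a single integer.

The word sits inside P, which is inside PP, inside NP, inside PP, inside NP, inside PP, inside NP, inside PP, inside NP, inside S — 10 brackets in all.

10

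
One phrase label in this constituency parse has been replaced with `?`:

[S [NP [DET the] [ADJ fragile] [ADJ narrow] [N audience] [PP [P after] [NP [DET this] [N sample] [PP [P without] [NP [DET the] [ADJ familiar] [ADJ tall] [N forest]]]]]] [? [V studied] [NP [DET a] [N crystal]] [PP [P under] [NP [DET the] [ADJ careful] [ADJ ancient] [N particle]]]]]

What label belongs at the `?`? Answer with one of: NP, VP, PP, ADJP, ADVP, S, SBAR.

VP

The `?` node immediately contains: V 'studied', NP, PP. That is the internal structure of a verb phrase, so the label is VP.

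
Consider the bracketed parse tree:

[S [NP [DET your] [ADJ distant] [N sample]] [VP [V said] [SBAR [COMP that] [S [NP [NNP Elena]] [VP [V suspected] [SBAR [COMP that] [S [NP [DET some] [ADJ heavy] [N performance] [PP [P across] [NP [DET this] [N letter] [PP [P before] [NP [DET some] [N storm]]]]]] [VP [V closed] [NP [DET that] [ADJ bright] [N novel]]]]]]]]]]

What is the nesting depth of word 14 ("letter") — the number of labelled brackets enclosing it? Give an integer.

11

Path from the root down to the word: S → VP → SBAR → S → VP → SBAR → S → NP → PP → NP → N. That is 11 enclosing brackets.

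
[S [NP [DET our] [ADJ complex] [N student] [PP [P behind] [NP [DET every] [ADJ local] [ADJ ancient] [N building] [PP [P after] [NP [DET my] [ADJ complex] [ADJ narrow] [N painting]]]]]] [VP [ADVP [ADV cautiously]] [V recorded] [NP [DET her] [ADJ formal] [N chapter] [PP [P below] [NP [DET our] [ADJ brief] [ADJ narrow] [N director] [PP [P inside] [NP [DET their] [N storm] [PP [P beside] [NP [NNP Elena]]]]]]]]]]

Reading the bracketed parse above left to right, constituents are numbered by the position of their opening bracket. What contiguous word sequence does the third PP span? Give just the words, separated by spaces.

below our brief narrow director inside their storm beside Elena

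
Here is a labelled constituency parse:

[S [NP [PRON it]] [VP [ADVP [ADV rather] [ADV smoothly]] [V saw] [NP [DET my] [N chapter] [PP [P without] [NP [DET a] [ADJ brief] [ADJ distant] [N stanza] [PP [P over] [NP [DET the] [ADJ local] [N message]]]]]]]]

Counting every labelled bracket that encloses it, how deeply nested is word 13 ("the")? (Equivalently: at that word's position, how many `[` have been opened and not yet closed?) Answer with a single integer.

8

The word sits inside DET, which is inside NP, inside PP, inside NP, inside PP, inside NP, inside VP, inside S — 8 brackets in all.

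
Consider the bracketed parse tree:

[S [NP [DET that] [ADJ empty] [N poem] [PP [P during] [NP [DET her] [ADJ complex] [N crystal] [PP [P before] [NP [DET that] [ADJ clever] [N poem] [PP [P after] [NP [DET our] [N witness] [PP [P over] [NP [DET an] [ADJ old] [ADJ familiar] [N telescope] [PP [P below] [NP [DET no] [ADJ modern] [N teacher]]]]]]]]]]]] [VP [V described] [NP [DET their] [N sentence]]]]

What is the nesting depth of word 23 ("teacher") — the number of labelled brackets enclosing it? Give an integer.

Path from the root down to the word: S → NP → PP → NP → PP → NP → PP → NP → PP → NP → PP → NP → N. That is 13 enclosing brackets.

13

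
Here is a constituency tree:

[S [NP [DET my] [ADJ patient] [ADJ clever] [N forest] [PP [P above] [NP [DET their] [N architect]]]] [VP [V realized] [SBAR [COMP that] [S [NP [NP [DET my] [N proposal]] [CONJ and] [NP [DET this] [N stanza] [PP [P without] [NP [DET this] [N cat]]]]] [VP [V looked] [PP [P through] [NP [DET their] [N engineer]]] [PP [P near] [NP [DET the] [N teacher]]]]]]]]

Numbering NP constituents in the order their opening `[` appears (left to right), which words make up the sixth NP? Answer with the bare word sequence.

The NP opening brackets appear, in order, over: "my patient clever forest above their architect"; "their architect"; "my proposal and this stanza without this cat"; "my proposal"; "this stanza without this cat"; "this cat"; "their engineer"; "the teacher". The sixth one spans "this cat".

this cat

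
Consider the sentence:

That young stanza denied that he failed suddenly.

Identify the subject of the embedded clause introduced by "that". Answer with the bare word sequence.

"he" is the NP that combines with the VP headed by "failed" to form the embedded clause introduced by "that" — the subject.

he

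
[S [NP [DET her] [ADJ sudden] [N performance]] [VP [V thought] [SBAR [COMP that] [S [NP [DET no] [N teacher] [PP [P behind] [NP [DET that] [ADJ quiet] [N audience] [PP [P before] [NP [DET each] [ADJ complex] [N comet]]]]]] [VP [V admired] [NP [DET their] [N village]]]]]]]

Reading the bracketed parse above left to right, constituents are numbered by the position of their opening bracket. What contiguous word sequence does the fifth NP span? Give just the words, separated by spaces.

their village

Opening `[NP` markers occur at word positions 1, 6, 9, 13, 17; the fifth of these opens the constituent [NP their village].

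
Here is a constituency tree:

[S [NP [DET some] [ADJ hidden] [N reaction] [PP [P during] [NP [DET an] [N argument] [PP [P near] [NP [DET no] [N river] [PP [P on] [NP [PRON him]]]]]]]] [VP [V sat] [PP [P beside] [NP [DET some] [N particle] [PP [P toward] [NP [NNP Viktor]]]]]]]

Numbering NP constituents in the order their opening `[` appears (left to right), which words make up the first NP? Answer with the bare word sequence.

Opening `[NP` markers occur at word positions 1, 5, 8, 11, 14, 17; the first of these opens the constituent [NP some hidden reaction during an argument near no river on him].

some hidden reaction during an argument near no river on him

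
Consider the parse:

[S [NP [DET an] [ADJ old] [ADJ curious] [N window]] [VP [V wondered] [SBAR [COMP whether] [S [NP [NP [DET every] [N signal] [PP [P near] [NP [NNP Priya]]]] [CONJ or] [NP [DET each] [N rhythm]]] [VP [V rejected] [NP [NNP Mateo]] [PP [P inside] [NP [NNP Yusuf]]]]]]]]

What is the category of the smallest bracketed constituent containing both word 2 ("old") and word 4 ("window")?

Word 2 lies under S → NP → ADJ; word 4 lies under S → NP → N. The lowest shared node is the NP.

NP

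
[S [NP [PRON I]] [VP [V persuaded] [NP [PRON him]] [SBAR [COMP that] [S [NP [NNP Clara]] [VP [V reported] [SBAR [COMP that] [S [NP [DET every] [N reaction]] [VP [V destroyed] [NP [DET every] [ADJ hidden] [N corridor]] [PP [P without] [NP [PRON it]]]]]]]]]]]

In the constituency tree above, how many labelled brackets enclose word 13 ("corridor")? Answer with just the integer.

Counting open brackets not yet closed at "corridor": [S [VP [SBAR [S [VP [SBAR [S [VP [NP [N = 10.

10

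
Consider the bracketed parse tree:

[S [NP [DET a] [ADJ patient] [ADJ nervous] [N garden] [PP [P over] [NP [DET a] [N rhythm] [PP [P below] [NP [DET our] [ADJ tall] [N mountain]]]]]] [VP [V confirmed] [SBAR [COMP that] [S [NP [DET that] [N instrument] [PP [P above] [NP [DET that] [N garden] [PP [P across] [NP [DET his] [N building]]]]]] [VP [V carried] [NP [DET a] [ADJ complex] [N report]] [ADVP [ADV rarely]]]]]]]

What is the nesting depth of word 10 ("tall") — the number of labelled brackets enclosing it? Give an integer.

The word sits inside ADJ, which is inside NP, inside PP, inside NP, inside PP, inside NP, inside S — 7 brackets in all.

7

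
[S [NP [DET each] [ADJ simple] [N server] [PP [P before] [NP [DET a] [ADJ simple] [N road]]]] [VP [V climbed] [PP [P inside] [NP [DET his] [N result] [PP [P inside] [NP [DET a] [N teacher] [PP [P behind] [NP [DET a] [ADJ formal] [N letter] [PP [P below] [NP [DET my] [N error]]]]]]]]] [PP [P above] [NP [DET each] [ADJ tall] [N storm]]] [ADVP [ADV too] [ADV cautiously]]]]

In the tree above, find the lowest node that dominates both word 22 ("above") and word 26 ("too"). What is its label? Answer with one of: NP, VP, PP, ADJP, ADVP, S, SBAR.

VP

Word 22 lies under S → VP → PP → P; word 26 lies under S → VP → ADVP → ADV. The lowest shared node is the VP.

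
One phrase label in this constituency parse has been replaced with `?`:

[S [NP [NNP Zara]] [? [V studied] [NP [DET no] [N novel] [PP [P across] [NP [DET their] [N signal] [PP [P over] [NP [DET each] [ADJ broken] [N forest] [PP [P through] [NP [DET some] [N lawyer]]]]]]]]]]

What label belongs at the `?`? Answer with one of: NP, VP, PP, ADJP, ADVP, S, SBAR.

VP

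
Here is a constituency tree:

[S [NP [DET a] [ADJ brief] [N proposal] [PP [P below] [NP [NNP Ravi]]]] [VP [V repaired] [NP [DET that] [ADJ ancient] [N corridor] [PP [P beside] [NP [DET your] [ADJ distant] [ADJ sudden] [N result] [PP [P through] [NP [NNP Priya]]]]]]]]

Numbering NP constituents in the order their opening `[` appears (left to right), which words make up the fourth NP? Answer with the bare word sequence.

In left-to-right order the NP constituents are "a brief proposal below Ravi"; "Ravi"; "that ancient corridor beside your distant sudden result through Priya"; "your distant sudden result through Priya"; "Priya". Number 4 is "your distant sudden result through Priya".

your distant sudden result through Priya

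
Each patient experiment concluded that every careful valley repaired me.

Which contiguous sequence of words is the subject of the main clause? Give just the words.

each patient experiment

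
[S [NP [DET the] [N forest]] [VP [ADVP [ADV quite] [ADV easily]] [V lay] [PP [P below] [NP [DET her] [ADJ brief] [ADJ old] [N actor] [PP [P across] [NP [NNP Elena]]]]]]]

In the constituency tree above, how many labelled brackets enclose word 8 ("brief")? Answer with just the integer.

The word sits inside ADJ, which is inside NP, inside PP, inside VP, inside S — 5 brackets in all.

5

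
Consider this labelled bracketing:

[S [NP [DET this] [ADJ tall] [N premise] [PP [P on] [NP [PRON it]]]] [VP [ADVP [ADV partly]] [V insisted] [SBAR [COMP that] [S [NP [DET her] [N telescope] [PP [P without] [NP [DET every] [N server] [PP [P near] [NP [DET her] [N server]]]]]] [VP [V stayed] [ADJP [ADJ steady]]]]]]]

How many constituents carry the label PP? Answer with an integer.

3

Listing each PP by its span: [PP on it]; [PP without every server near her server]; [PP near her server] — that makes 3.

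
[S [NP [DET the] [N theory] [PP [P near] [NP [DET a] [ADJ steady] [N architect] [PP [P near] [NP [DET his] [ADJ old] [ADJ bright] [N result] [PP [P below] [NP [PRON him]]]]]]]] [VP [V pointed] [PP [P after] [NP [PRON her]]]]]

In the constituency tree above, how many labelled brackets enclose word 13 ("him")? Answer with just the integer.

9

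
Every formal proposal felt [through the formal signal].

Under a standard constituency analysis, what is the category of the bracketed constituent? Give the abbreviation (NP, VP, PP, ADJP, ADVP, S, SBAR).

PP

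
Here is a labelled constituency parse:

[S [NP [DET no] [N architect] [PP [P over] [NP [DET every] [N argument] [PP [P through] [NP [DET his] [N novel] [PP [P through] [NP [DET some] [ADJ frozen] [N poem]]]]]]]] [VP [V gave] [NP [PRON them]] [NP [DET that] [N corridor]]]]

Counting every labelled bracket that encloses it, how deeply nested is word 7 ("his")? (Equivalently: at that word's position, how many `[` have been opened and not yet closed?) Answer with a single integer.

7

The word sits inside DET, which is inside NP, inside PP, inside NP, inside PP, inside NP, inside S — 7 brackets in all.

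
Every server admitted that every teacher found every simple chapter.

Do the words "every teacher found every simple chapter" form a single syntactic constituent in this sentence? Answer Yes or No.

Yes

The sequence corresponds to a single S node — the clause "every teacher found every simple chapter".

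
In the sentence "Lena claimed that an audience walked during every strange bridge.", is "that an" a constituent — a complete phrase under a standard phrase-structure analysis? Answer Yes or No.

No

"that" belongs to the complementizer "that" while "an" belongs to the clause "an audience walked during every strange bridge"; a span that runs across that boundary is not a single phrase.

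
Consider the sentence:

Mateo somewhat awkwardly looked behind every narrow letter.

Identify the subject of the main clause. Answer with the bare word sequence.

Mateo

"Mateo" is the NP that combines with the VP headed by "looked" to form the main clause — the subject.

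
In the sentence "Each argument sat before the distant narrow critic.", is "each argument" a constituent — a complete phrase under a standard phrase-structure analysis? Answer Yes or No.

Yes

"each argument" is exactly the noun phrase [NP each argument], a complete constituent.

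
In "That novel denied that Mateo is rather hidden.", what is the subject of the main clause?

that novel

The subject of the main clause is the NP immediately before the verb "denied": "that novel".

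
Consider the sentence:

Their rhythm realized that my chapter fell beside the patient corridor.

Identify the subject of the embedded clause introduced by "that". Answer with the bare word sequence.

my chapter

The subject of the embedded clause introduced by "that" is the NP immediately before the verb "fell": "my chapter".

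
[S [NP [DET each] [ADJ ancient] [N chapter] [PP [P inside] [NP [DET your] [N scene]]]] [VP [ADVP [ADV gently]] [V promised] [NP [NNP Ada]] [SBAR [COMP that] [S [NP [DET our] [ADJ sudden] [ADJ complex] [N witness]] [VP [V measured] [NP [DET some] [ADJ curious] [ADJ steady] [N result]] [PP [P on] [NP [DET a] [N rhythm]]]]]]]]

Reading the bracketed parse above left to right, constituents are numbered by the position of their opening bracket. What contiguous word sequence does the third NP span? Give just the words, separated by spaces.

In left-to-right order the NP constituents are "each ancient chapter inside your scene"; "your scene"; "Ada"; "our sudden complex witness"; "some curious steady result"; "a rhythm". Number 3 is "Ada".

Ada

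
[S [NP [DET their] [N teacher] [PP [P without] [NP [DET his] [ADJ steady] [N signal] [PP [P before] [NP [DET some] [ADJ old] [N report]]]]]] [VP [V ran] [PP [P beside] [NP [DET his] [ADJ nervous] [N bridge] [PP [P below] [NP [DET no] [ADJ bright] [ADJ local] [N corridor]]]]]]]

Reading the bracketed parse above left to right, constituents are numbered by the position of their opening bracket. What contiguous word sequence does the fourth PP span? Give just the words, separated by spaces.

below no bright local corridor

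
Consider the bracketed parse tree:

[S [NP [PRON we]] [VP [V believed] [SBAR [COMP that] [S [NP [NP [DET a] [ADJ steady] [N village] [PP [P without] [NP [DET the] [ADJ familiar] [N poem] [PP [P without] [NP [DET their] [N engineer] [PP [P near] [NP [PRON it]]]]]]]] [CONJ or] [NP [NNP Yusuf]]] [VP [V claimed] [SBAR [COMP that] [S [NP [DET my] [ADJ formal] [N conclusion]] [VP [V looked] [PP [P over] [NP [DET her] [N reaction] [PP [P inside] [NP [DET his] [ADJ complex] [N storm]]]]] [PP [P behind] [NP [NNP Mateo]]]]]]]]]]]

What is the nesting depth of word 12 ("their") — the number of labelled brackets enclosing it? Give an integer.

11

Path from the root down to the word: S → VP → SBAR → S → NP → NP → PP → NP → PP → NP → DET. That is 11 enclosing brackets.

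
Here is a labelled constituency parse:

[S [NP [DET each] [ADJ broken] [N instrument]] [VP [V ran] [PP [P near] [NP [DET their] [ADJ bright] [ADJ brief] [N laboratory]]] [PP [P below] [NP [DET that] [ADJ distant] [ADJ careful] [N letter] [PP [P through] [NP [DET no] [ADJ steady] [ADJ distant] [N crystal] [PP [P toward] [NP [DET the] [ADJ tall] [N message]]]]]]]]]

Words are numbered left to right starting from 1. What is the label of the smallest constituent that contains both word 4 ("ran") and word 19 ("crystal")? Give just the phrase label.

VP

Word 4 lies under S → VP → V; word 19 lies under S → VP → PP → NP → PP → NP → N. The lowest shared node is the VP.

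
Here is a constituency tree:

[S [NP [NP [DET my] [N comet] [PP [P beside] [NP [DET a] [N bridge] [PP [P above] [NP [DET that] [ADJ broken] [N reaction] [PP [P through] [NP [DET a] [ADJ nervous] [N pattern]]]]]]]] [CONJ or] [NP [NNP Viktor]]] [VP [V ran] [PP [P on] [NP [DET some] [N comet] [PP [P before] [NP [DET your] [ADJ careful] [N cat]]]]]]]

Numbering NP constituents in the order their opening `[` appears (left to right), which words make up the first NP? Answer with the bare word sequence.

my comet beside a bridge above that broken reaction through a nervous pattern or Viktor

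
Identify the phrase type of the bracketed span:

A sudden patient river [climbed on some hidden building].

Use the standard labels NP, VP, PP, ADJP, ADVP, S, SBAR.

VP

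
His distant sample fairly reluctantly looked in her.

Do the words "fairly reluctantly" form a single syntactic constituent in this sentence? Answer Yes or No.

Yes

"fairly reluctantly" is exactly the adverb phrase [ADVP fairly reluctantly], a complete constituent.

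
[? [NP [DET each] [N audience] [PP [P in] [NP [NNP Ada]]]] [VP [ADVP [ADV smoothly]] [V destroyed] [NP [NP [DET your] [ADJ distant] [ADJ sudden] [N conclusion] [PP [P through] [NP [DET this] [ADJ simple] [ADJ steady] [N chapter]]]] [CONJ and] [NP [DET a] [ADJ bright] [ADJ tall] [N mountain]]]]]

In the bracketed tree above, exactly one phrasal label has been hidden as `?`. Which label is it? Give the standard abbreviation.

S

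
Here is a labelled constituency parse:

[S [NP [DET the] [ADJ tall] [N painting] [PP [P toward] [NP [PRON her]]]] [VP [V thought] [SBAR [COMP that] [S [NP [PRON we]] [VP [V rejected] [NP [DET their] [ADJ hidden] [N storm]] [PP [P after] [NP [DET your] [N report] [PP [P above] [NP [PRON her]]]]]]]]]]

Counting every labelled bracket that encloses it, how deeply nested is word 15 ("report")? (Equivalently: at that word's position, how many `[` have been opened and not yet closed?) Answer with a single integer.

8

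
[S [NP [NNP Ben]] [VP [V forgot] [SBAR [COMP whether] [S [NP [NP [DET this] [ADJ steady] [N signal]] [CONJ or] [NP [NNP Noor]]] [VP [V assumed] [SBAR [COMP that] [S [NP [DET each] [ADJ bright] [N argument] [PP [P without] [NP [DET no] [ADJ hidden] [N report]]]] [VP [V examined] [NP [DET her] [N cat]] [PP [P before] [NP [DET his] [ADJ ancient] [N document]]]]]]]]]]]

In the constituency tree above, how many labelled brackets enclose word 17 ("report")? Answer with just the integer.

11

The word sits inside N, which is inside NP, inside PP, inside NP, inside S, inside SBAR, inside VP, inside S, inside SBAR, inside VP, inside S — 11 brackets in all.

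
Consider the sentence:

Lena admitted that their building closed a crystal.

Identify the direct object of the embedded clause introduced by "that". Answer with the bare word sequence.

a crystal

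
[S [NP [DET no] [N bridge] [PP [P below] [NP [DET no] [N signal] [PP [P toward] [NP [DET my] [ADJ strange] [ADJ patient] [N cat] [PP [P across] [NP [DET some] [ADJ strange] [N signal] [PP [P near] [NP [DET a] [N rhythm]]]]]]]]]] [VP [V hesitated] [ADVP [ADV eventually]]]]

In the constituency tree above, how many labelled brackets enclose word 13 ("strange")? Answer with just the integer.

Counting open brackets not yet closed at "strange": [S [NP [PP [NP [PP [NP [PP [NP [ADJ = 9.

9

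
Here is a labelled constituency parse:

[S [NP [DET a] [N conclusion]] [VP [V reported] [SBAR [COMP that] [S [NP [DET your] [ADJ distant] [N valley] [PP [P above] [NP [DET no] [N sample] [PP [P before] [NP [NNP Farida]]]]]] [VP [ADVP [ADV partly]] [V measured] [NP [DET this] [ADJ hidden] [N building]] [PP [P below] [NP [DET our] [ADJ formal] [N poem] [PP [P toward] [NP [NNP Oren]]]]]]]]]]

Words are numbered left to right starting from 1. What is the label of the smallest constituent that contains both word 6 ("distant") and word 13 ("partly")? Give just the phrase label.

S

Both words fall inside [S your distant valley above no sample before Farida partly measured this hidden building below our formal poem toward Oren] (words 5–23), and no smaller constituent contains them both. Label: S.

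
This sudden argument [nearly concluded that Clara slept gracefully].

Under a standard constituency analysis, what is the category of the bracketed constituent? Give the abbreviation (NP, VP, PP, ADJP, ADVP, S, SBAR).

VP

The span is built around the verb "concluded" — a verb phrase (VP).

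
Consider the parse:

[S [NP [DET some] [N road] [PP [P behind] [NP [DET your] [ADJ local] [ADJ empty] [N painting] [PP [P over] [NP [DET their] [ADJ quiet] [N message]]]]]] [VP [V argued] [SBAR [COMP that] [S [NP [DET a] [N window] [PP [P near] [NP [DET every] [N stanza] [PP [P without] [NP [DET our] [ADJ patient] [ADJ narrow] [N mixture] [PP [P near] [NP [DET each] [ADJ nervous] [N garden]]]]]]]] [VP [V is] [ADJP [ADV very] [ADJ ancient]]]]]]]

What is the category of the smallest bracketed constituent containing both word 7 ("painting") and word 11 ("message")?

NP

The smallest bracket enclosing both words is [NP your local empty painting over their quiet message], so the label is NP.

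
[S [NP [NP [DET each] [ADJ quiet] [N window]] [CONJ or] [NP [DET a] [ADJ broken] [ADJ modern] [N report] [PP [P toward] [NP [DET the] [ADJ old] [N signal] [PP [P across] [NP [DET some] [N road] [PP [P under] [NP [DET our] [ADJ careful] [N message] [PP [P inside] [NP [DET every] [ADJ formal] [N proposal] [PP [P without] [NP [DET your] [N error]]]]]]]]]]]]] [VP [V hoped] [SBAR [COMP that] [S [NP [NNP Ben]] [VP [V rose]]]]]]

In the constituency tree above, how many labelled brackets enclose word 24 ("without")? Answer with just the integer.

13

Counting open brackets not yet closed at "without": [S [NP [NP [PP [NP [PP [NP [PP [NP [PP [NP [PP [P = 13.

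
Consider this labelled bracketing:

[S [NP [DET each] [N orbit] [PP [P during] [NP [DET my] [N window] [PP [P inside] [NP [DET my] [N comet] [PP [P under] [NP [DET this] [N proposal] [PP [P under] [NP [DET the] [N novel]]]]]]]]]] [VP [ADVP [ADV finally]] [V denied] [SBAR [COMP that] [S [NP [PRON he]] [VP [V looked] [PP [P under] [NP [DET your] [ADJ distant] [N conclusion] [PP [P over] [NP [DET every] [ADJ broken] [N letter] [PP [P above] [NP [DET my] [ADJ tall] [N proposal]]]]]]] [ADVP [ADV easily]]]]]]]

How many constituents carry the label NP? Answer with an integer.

The NP constituents are: [NP each orbit during my window inside my comet under this proposal under the novel]; [NP my window inside my comet under this proposal under the novel]; [NP my comet under this proposal under the novel]; [NP this proposal under the novel]; [NP the novel]; [NP he] …. Total: 9.

9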